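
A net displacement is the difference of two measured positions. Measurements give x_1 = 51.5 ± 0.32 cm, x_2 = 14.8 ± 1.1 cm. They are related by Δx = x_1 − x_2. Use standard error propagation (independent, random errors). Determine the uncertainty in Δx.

1.15 cm

Each term contributes (cᵢ δxᵢ)² to (δΔx)²:
  (δx_1)² = 0.102;  (δx_2)² = 1.21
δΔx = √(1.31) = 1.15 cm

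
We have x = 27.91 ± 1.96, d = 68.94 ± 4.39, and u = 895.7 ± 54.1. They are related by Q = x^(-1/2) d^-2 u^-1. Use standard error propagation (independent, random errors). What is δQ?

For a monomial Q ∝ x^(-1/2), d^-2, u^-1, fractional errors add in quadrature:
  (−½·δx/x)² = (-0.5×0.0702)² = 0.00123;  (-2·δd/d)² = (-2×0.0637)² = 0.0162;  (-1·δu/u)² = (-1×0.0604)² = 0.00365
δQ/Q = √(0.0211) = 0.145
Q = 4.446e-08, so δQ = 0.145 × 4.446e-08 = 6.46e-09.

6.46e-09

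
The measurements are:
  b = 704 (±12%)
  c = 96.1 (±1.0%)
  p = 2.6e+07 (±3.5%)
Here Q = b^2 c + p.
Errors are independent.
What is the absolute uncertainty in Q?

Let w = b^2·c = 4.76e+07. δw/w = √((2·δb/b)² + (1·δc/c)²) = √(0.0576 + 0.000100) = 0.240, so δw = 1.14e+07.
Q = w + p: δQ = √(δw² + δp²) = √(1.31e+14 + 8.28e+11) = 1.15e+07

1.15e+07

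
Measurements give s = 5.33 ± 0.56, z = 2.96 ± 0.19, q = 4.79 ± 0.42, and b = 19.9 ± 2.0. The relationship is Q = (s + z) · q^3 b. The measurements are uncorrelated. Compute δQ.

5270

Let u = s + z = 8.29. δu = √(δs² + δz²) = √(0.314 + 0.0361) = 0.591, so δu/u = 0.0713.
Q is then a monomial in u, q, b:
δQ/Q = √((δu/u)² + (3·δq/q)² + (1·δb/b)²) = √(0.00509 + 0.0692 + 0.0101) = 0.290
Q = 18100, so δQ = 0.290 × 18100 = 5270.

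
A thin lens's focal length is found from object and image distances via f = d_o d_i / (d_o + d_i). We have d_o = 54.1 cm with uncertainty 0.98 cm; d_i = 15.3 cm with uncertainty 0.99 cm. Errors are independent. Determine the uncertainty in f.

0.603 cm

∂f/∂d_o = (d_i/(d_o+d_i))² = 0.0486;  ∂f/∂d_i = (d_o/(d_o+d_i))² = 0.608
δf = √((∂f/∂d_o · δd_o)² + (∂f/∂d_i · δd_i)²) = √(0.00227 + 0.362) = 0.603 cm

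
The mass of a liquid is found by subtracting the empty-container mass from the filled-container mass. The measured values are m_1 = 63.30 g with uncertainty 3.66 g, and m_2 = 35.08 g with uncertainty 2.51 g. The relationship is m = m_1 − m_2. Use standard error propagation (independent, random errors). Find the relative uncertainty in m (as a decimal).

0.157

Absolute uncertainties add in quadrature for a linear combination:
  (δm_1)² = 13.4;  (δm_2)² = 6.30
δm = √(19.7) = 4.44 g
m = 28.22 g, so δm/m = 4.44/28.22 = 0.157.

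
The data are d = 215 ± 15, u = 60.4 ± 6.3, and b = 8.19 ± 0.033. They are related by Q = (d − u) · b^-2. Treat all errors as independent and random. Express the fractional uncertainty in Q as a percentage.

Let w = d − u = 155. δw = √(δd² + δu²) = √(225 + 39.7) = 16.3, so δw/w = 0.105.
Q is then a monomial in w, b:
δQ/Q = √((δw/w)² + (-2·δb/b)²) = √(0.0111 + 6.49e-05) = 0.106

10.6%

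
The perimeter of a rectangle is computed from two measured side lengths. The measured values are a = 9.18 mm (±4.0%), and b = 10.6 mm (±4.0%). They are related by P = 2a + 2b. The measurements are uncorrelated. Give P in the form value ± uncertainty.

Sums and differences: (δP)² = Σ (cᵢ δxᵢ)².
  (2·δa)² = 0.539;  (2·δb)² = 0.719
δP = √(1.26) = 1.12 mm
P = 39.6 mm.

39.6 ± 1.12 mm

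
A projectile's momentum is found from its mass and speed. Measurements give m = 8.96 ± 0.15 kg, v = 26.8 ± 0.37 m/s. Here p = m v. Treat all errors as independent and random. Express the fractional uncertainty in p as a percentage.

2.17%

Each factor contributes (exponent × relative error)² to (δp/p)²:
  (1·δm/m)² = (1×0.0167)² = 0.000280;  (1·δv/v)² = (1×0.0138)² = 0.000191
δp/p = √(0.000471) = 0.0217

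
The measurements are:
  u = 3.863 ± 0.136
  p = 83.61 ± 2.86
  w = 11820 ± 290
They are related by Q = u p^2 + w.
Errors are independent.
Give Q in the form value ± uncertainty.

Let h = u·p^2 = 27000. δh/h = √((1·δu/u)² + (2·δp/p)²) = √(0.00124 + 0.00468) = 0.0769, so δh = 2080.
Q = h + w: δQ = √(δh² + δw²) = √(4.32e+06 + 84100) = 2100
Q = 38820.

38820 ± 2100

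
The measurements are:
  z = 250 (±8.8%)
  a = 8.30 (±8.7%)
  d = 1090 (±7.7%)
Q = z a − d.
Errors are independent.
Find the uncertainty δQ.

270

Let p = z·a = 2080. δp/p = √((1·δz/z)² + (1·δa/a)²) = √(0.00774 + 0.00757) = 0.124, so δp = 257.
Q = p − d: δQ = √(δp² + δd²) = √(65900 + 7040) = 270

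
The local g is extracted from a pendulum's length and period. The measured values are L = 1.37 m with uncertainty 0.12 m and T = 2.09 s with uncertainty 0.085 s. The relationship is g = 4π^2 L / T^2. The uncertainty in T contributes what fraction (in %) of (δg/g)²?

(δg/g)² = (1·δL/L)² + (-2·δT/T)²
  L term: (1×0.0876)² = 0.00767
  T term: (-2×0.0407)² = 0.00662
Total = 0.0143. Share from T = 0.00662/0.0143 = 0.463.

46.3%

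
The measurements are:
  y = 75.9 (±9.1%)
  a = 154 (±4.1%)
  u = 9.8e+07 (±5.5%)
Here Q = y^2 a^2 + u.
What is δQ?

2.78e+07

Let p = y^2·a^2 = 1.37e+08. δp/p = √((2·δy/y)² + (2·δa/a)²) = √(0.0331 + 0.00672) = 0.200, so δp = 2.73e+07.
Q = p + u: δQ = √(δp² + δu²) = √(7.44e+14 + 2.91e+13) = 2.78e+07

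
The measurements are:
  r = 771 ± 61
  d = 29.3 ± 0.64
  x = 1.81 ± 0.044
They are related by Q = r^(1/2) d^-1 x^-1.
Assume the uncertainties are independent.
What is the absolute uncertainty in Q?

Products/powers → add relative errors in quadrature, weighted by exponent:
  (½·δr/r)² = (0.5×0.0791)² = 0.00156;  (-1·δd/d)² = (-1×0.0218)² = 0.000477;  (-1·δx/x)² = (-1×0.0243)² = 0.000591
δQ/Q = √(0.00263) = 0.0513
Q = 0.524, so δQ = 0.0513 × 0.524 = 0.0269.

0.0269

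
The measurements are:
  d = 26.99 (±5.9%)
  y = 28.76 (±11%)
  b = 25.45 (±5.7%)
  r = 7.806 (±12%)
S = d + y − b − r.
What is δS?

S is a linear combination, so absolute uncertainties add in quadrature:
  (δd)² = 2.54;  (δy)² = 10.0;  (δb)² = 2.10;  (δr)² = 0.877
δS = √(15.5) = 3.94

3.94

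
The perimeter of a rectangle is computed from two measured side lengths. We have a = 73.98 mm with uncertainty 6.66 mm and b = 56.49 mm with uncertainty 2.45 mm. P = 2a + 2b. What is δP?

Sums and differences: (δP)² = Σ (cᵢ δxᵢ)².
  (2·δa)² = 177;  (2·δb)² = 24.0
δP = √(201) = 14.2 mm

14.2 mm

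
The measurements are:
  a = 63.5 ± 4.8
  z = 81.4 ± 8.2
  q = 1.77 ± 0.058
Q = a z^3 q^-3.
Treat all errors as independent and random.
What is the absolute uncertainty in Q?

2.02e+06

Products/powers → add relative errors in quadrature, weighted by exponent:
  (1·δa/a)² = (1×0.0756)² = 0.00571;  (3·δz/z)² = (3×0.101)² = 0.0913;  (-3·δq/q)² = (-3×0.0328)² = 0.00966
δQ/Q = √(0.107) = 0.327
Q = 6.18e+06, so δQ = 0.327 × 6.18e+06 = 2.02e+06.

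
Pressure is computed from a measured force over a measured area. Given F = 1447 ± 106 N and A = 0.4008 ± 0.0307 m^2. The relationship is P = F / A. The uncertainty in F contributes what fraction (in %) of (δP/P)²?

47.8%

(δP/P)² = (1·δF/F)² + (-1·δA/A)²
  F term: (1×0.0733)² = 0.00537
  A term: (-1×0.0766)² = 0.00587
Total = 0.0112. Share from F = 0.00537/0.0112 = 0.478.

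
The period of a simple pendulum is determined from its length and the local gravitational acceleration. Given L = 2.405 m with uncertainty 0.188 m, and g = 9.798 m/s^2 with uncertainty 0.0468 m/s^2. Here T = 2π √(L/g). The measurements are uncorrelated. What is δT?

0.122 s

Since T is a product/quotient, work with relative uncertainties:
  (½·δL/L)² = (0.5×0.0782)² = 0.00153;  (−½·δg/g)² = (-0.5×0.00478)² = 5.7e-06
δT/T = √(0.00153) = 0.0392
T = 3.113 s, so δT = 0.0392 × 3.113 = 0.122 s.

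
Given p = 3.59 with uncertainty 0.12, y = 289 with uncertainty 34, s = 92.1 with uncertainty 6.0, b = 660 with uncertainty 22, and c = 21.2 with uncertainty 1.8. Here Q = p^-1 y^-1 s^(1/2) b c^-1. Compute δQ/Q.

0.156

Since Q is a product/quotient, work with relative uncertainties:
  (-1·δp/p)² = (-1×0.0334)² = 0.00112;  (-1·δy/y)² = (-1×0.118)² = 0.0138;  (½·δs/s)² = (0.5×0.0651)² = 0.00106;  (1·δb/b)² = (1×0.0333)² = 0.00111;  (-1·δc/c)² = (-1×0.0849)² = 0.00721
δQ/Q = √(0.0243) = 0.156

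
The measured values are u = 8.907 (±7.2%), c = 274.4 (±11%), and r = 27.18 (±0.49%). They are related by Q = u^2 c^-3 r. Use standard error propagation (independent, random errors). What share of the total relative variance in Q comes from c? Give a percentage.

(δQ/Q)² = (2·δu/u)² + (-3·δc/c)² + (1·δr/r)²
  u term: (2×0.0720)² = 0.0207
  c term: (-3×0.110)² = 0.109
  r term: (1×0.00490)² = 2.4e-05
Total = 0.130. Share from c = 0.109/0.130 = 0.840.

84.0%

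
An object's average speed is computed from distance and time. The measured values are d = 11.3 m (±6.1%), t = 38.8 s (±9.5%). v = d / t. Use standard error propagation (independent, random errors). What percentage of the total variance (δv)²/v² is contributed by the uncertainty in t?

(δv/v)² = (1·δd/d)² + (-1·δt/t)²
  d term: (1×0.0610)² = 0.00372
  t term: (-1×0.0950)² = 0.00903
Total = 0.0127. Share from t = 0.00903/0.0127 = 0.708.

70.8%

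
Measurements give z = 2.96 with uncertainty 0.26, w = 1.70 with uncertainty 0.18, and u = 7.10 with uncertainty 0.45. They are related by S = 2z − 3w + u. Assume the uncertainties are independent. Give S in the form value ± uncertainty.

Each term contributes (cᵢ δxᵢ)² to (δS)²:
  (2·δz)² = 0.270;  (3·δw)² = 0.292;  (δu)² = 0.203
δS = √(0.765) = 0.874
S = 7.92.

7.92 ± 0.874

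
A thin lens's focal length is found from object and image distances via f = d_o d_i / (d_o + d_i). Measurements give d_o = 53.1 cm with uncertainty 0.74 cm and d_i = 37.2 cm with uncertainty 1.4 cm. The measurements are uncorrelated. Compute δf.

0.500 cm

∂f/∂d_o = (d_i/(d_o+d_i))² = 0.170;  ∂f/∂d_i = (d_o/(d_o+d_i))² = 0.346
δf = √((∂f/∂d_o · δd_o)² + (∂f/∂d_i · δd_i)²) = √(0.0158 + 0.234) = 0.500 cm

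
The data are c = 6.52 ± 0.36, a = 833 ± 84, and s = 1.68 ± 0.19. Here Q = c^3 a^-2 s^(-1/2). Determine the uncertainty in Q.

Since Q is a product/quotient, work with relative uncertainties:
  (3·δc/c)² = (3×0.0552)² = 0.0274;  (-2·δa/a)² = (-2×0.101)² = 0.0407;  (−½·δs/s)² = (-0.5×0.113)² = 0.00320
δQ/Q = √(0.0713) = 0.267
Q = 0.000308, so δQ = 0.267 × 0.000308 = 8.23e-05.

8.23e-05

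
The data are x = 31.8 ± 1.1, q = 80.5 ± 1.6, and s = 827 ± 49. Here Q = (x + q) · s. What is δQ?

Let u = x + q = 112. δu = √(δx² + δq²) = √(1.21 + 2.56) = 1.94, so δu/u = 0.0173.
Q is then a monomial in u, s:
δQ/Q = √((δu/u)² + (1·δs/s)²) = √(0.000299 + 0.00351) = 0.0617
Q = 92900, so δQ = 0.0617 × 92900 = 5730.

5730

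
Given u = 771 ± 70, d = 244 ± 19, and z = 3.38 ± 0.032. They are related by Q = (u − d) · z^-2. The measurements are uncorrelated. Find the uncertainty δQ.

6.41

Let w = u − d = 527. δw = √(δu² + δd²) = √(4900 + 361) = 72.5, so δw/w = 0.138.
Q is then a monomial in w, z:
δQ/Q = √((δw/w)² + (-2·δz/z)²) = √(0.0189 + 0.000359) = 0.139
Q = 46.1, so δQ = 0.139 × 46.1 = 6.41.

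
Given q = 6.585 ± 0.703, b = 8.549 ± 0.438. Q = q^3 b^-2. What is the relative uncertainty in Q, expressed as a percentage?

Since Q is a product/quotient, work with relative uncertainties:
  (3·δq/q)² = (3×0.107)² = 0.103;  (-2·δb/b)² = (-2×0.0512)² = 0.0105
δQ/Q = √(0.113) = 0.336

33.6%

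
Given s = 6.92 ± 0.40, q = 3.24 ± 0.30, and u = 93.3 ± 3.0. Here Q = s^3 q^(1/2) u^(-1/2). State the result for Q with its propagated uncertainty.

Relative error in a monomial: (δQ/Q)² = Σ (nᵢ · δxᵢ/xᵢ)².
  (3·δs/s)² = (3×0.0578)² = 0.0301;  (½·δq/q)² = (0.5×0.0926)² = 0.00214;  (−½·δu/u)² = (-0.5×0.0322)² = 0.000258
δQ/Q = √(0.0325) = 0.180
Q = 61.8, so δQ = 0.180 × 61.8 = 11.1.

61.8 ± 11.1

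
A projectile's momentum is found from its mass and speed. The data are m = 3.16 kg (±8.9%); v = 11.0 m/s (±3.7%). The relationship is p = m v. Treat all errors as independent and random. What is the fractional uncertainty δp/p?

0.0964

Relative error in a monomial: (δp/p)² = Σ (nᵢ · δxᵢ/xᵢ)².
  (1·δm/m)² = (1×0.0890)² = 0.00792;  (1·δv/v)² = (1×0.0370)² = 0.00137
δp/p = √(0.00929) = 0.0964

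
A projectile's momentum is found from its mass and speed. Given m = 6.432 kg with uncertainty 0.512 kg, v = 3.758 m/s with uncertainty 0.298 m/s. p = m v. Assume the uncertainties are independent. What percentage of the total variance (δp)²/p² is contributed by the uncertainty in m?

(δp/p)² = (1·δm/m)² + (1·δv/v)²
  m term: (1×0.0796)² = 0.00634
  v term: (1×0.0793)² = 0.00629
Total = 0.0126. Share from m = 0.00634/0.0126 = 0.502.

50.2%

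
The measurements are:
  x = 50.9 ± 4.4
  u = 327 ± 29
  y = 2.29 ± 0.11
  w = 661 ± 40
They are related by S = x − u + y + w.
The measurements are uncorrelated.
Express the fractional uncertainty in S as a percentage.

For a sum/difference, combine absolute errors in quadrature:
  (δx)² = 19.4;  (δu)² = 841;  (δy)² = 0.0121;  (δw)² = 1600
δS = √(2460) = 49.6
S = 387, so δS/S = 49.6/387 = 0.128.

12.8%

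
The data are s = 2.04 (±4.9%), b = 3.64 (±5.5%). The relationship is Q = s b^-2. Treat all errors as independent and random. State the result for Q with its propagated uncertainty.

0.154 ± 0.0185

For a monomial Q ∝ s, b^-2, fractional errors add in quadrature:
  (1·δs/s)² = (1×0.0490)² = 0.00240;  (-2·δb/b)² = (-2×0.0550)² = 0.0121
δQ/Q = √(0.0145) = 0.120
Q = 0.154, so δQ = 0.120 × 0.154 = 0.0185.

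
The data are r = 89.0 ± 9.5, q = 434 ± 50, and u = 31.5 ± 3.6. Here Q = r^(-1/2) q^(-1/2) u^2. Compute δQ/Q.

For a monomial Q ∝ r^(-1/2), q^(-1/2), u^2, fractional errors add in quadrature:
  (−½·δr/r)² = (-0.5×0.107)² = 0.00285;  (−½·δq/q)² = (-0.5×0.115)² = 0.00332;  (2·δu/u)² = (2×0.114)² = 0.0522
δQ/Q = √(0.0584) = 0.242

0.242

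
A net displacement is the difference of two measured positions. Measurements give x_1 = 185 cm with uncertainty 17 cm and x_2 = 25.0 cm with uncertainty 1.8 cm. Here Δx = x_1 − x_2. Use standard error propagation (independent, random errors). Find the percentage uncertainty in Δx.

10.7%

Absolute uncertainties add in quadrature for a linear combination:
  (δx_1)² = 289;  (δx_2)² = 3.24
δΔx = √(292) = 17.1 cm
Δx = 160 cm, so δΔx/Δx = 17.1/160 = 0.107.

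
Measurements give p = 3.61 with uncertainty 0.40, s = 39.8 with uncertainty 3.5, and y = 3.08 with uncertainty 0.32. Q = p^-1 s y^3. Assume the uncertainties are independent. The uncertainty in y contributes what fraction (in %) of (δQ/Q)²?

82.9%

(δQ/Q)² = (-1·δp/p)² + (1·δs/s)² + (3·δy/y)²
  p term: (-1×0.111)² = 0.0123
  s term: (1×0.0879)² = 0.00773
  y term: (3×0.104)² = 0.0971
Total = 0.117. Share from y = 0.0971/0.117 = 0.829.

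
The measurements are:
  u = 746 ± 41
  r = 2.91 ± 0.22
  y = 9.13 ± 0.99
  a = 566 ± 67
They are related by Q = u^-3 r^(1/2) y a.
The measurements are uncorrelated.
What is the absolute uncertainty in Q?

4.95e-06

Since Q is a product/quotient, work with relative uncertainties:
  (-3·δu/u)² = (-3×0.0550)² = 0.0272;  (½·δr/r)² = (0.5×0.0756)² = 0.00143;  (1·δy/y)² = (1×0.108)² = 0.0118;  (1·δa/a)² = (1×0.118)² = 0.0140
δQ/Q = √(0.0544) = 0.233
Q = 2.12e-05, so δQ = 0.233 × 2.12e-05 = 4.95e-06.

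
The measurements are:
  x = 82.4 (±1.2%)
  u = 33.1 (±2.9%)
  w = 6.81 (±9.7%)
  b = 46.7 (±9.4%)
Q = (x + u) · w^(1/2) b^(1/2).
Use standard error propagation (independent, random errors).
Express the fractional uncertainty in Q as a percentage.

6.86%

Let h = x + u = 116. δh = √(δx² + δu²) = √(0.978 + 0.921) = 1.38, so δh/h = 0.0119.
Q is then a monomial in h, w, b:
δQ/Q = √((δh/h)² + (½·δw/w)² + (½·δb/b)²) = √(0.000142 + 0.00235 + 0.00221) = 0.0686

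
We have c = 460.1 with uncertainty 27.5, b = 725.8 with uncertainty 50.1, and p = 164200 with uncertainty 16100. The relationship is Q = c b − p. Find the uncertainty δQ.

Let w = c·b = 333900. δw/w = √((1·δc/c)² + (1·δb/b)²) = √(0.00357 + 0.00476) = 0.0913, so δw = 30500.
Q = w − p: δQ = √(δw² + δp²) = √(9.3e+08 + 2.59e+08) = 34500

34500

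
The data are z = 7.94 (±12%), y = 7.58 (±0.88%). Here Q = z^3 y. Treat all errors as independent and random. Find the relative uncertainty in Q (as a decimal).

0.360

Each factor contributes (exponent × relative error)² to (δQ/Q)²:
  (3·δz/z)² = (3×0.120)² = 0.130;  (1·δy/y)² = (1×0.00880)² = 7.74e-05
δQ/Q = √(0.130) = 0.360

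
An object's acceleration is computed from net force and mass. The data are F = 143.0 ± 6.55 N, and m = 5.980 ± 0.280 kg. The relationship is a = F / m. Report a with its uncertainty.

23.91 ± 1.57 m/s^2

Relative error in a monomial: (δa/a)² = Σ (nᵢ · δxᵢ/xᵢ)².
  (1·δF/F)² = (1×0.0458)² = 0.00210;  (-1·δm/m)² = (-1×0.0468)² = 0.00219
δa/a = √(0.00429) = 0.0655
a = 23.91 m/s^2, so δa = 0.0655 × 23.91 = 1.57 m/s^2.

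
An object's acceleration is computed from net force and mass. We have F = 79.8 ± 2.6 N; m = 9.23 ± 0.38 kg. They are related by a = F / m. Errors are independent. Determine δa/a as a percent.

5.25%

Relative error in a monomial: (δa/a)² = Σ (nᵢ · δxᵢ/xᵢ)².
  (1·δF/F)² = (1×0.0326)² = 0.00106;  (-1·δm/m)² = (-1×0.0412)² = 0.00169
δa/a = √(0.00276) = 0.0525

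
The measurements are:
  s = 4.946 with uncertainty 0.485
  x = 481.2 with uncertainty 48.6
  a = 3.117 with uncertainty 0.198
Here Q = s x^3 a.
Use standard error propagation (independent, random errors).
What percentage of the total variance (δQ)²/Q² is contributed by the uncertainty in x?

(δQ/Q)² = (1·δs/s)² + (3·δx/x)² + (1·δa/a)²
  s term: (1×0.0981)² = 0.00962
  x term: (3×0.101)² = 0.0918
  a term: (1×0.0635)² = 0.00404
Total = 0.105. Share from x = 0.0918/0.105 = 0.871.

87.1%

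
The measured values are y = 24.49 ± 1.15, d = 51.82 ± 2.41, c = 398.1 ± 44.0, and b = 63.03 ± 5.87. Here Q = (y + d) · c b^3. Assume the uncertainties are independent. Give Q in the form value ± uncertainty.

(7.607 ± 2.30) × 10^9

Let u = y + d = 76.31. δu = √(δy² + δd²) = √(1.32 + 5.81) = 2.67, so δu/u = 0.0350.
Q is then a monomial in u, c, b:
δQ/Q = √((δu/u)² + (1·δc/c)² + (3·δb/b)²) = √(0.00122 + 0.0122 + 0.0781) = 0.302
Q = 7.607e+09, so δQ = 0.302 × 7.607e+09 = 2.3e+09.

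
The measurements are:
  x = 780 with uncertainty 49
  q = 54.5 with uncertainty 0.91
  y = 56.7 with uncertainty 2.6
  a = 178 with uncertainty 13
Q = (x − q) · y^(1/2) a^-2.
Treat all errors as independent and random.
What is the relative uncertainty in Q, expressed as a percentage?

Let u = x − q = 726. δu = √(δx² + δq²) = √(2400 + 0.828) = 49.0, so δu/u = 0.0676.
Q is then a monomial in u, y, a:
δQ/Q = √((δu/u)² + (½·δy/y)² + (-2·δa/a)²) = √(0.00456 + 0.000526 + 0.0213) = 0.163

16.3%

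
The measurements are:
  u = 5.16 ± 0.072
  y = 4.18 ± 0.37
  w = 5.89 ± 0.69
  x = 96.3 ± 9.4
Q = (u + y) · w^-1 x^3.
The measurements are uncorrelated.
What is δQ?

4.5e+05

Let h = u + y = 9.34. δh = √(δu² + δy²) = √(0.00518 + 0.137) = 0.377, so δh/h = 0.0404.
Q is then a monomial in h, w, x:
δQ/Q = √((δh/h)² + (-1·δw/w)² + (3·δx/x)²) = √(0.00163 + 0.0137 + 0.0858) = 0.318
Q = 1.42e+06, so δQ = 0.318 × 1.42e+06 = 4.5e+05.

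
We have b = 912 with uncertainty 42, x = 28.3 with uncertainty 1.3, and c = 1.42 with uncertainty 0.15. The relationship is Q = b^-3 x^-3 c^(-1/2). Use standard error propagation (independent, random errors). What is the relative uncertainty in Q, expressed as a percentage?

For a monomial Q ∝ b^-3, x^-3, c^(-1/2), fractional errors add in quadrature:
  (-3·δb/b)² = (-3×0.0461)² = 0.0191;  (-3·δx/x)² = (-3×0.0459)² = 0.0190;  (−½·δc/c)² = (-0.5×0.106)² = 0.00279
δQ/Q = √(0.0409) = 0.202

20.2%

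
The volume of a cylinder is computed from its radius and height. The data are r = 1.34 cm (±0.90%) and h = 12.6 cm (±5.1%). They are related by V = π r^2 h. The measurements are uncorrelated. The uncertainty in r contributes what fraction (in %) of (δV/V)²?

11.1%

(δV/V)² = (2·δr/r)² + (1·δh/h)²
  r term: (2×0.00900)² = 0.000324
  h term: (1×0.0510)² = 0.00260
Total = 0.00292. Share from r = 0.000324/0.00292 = 0.111.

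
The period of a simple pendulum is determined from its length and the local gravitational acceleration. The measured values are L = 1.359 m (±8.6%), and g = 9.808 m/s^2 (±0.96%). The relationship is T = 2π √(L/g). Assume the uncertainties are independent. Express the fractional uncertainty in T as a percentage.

4.33%

Relative error in a monomial: (δT/T)² = Σ (nᵢ · δxᵢ/xᵢ)².
  (½·δL/L)² = (0.5×0.0860)² = 0.00185;  (−½·δg/g)² = (-0.5×0.00960)² = 2.3e-05
δT/T = √(0.00187) = 0.0433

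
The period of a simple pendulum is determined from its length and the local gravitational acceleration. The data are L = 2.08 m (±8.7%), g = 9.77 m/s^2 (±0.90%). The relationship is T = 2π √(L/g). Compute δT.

0.127 s

Relative error in a monomial: (δT/T)² = Σ (nᵢ · δxᵢ/xᵢ)².
  (½·δL/L)² = (0.5×0.0870)² = 0.00189;  (−½·δg/g)² = (-0.5×0.00900)² = 2.03e-05
δT/T = √(0.00191) = 0.0437
T = 2.90 s, so δT = 0.0437 × 2.90 = 0.127 s.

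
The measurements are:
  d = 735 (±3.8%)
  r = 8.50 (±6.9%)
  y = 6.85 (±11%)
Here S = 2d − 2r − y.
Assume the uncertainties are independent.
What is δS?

For a sum/difference, combine absolute errors in quadrature:
  (2·δd)² = 3120;  (2·δr)² = 1.38;  (δy)² = 0.568
δS = √(3120) = 55.9

55.9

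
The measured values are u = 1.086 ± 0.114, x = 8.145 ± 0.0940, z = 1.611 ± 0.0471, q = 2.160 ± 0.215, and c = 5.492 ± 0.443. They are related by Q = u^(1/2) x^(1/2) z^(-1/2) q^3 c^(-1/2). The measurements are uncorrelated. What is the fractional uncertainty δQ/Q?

0.306

For a monomial Q ∝ u^(1/2), x^(1/2), z^(-1/2), q^3, c^(-1/2), fractional errors add in quadrature:
  (½·δu/u)² = (0.5×0.105)² = 0.00275;  (½·δx/x)² = (0.5×0.0115)² = 3.33e-05;  (−½·δz/z)² = (-0.5×0.0292)² = 0.000214;  (3·δq/q)² = (3×0.0995)² = 0.0892;  (−½·δc/c)² = (-0.5×0.0807)² = 0.00163
δQ/Q = √(0.0938) = 0.306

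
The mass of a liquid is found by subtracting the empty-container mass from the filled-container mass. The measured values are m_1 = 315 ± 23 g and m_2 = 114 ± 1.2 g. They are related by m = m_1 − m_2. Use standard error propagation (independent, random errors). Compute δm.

23.0 g

For a sum/difference, combine absolute errors in quadrature:
  (δm_1)² = 529;  (δm_2)² = 1.44
δm = √(530) = 23.0 g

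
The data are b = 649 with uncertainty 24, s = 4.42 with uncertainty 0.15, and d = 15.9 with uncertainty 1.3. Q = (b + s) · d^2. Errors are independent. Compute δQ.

Let u = b + s = 653. δu = √(δb² + δs²) = √(576 + 0.0225) = 24.0, so δu/u = 0.0367.
Q is then a monomial in u, d:
δQ/Q = √((δu/u)² + (2·δd/d)²) = √(0.00135 + 0.0267) = 0.168
Q = 1.65e+05, so δQ = 0.168 × 1.65e+05 = 27700.

27700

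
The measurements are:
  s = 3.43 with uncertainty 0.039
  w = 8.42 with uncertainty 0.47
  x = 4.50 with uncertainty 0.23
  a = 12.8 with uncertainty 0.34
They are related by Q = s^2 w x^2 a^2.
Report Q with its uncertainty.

Since Q is a product/quotient, work with relative uncertainties:
  (2·δs/s)² = (2×0.0114)² = 0.000517;  (1·δw/w)² = (1×0.0558)² = 0.00312;  (2·δx/x)² = (2×0.0511)² = 0.0104;  (2·δa/a)² = (2×0.0266)² = 0.00282
δQ/Q = √(0.0169) = 0.130
Q = 3.29e+05, so δQ = 0.130 × 3.29e+05 = 42700.

(3.29 ± 0.427) × 10^5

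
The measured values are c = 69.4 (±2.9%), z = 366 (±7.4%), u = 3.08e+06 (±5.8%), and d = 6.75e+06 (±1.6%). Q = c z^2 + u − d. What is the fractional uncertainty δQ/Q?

0.252

Let p = c·z^2 = 9.3e+06. δp/p = √((1·δc/c)² + (2·δz/z)²) = √(0.000841 + 0.0219) = 0.151, so δp = 1.4e+06.
Q = p + u − d: δQ = √(δp² + δu² + δd²) = √(1.97e+12 + 3.19e+10 + 1.17e+10) = 1.42e+06
Q = 5.63e+06, so δQ/Q = 1.42e+06/5.63e+06 = 0.252.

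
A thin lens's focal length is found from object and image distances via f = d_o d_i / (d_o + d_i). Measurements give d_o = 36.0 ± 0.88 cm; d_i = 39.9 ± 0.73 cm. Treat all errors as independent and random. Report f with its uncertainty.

18.9 ± 0.293 cm

∂f/∂d_o = (d_i/(d_o+d_i))² = 0.276;  ∂f/∂d_i = (d_o/(d_o+d_i))² = 0.225
δf = √((∂f/∂d_o · δd_o)² + (∂f/∂d_i · δd_i)²) = √(0.0591 + 0.0270) = 0.293 cm
f = 18.9 cm.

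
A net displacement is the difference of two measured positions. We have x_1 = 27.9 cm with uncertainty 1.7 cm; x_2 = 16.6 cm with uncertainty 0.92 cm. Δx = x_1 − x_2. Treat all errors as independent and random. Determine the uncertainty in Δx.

1.93 cm

Absolute uncertainties add in quadrature for a linear combination:
  (δx_1)² = 2.89;  (δx_2)² = 0.846
δΔx = √(3.74) = 1.93 cm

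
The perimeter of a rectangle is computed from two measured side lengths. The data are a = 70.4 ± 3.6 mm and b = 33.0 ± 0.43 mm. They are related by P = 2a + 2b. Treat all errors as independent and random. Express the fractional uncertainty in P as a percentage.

Absolute uncertainties add in quadrature for a linear combination:
  (2·δa)² = 51.8;  (2·δb)² = 0.740
δP = √(52.6) = 7.25 mm
P = 207 mm, so δP/P = 7.25/207 = 0.0351.

3.51%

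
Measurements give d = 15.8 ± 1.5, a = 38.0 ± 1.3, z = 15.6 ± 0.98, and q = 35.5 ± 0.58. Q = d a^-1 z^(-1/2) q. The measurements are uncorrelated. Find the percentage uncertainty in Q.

10.7%

For a monomial Q ∝ d, a^-1, z^(-1/2), q, fractional errors add in quadrature:
  (1·δd/d)² = (1×0.0949)² = 0.00901;  (-1·δa/a)² = (-1×0.0342)² = 0.00117;  (−½·δz/z)² = (-0.5×0.0628)² = 0.000987;  (1·δq/q)² = (1×0.0163)² = 0.000267
δQ/Q = √(0.0114) = 0.107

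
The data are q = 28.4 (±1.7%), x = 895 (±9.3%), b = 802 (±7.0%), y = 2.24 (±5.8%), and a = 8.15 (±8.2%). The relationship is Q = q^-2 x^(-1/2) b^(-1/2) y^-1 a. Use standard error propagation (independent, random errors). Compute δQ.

6.44e-07

Relative error in a monomial: (δQ/Q)² = Σ (nᵢ · δxᵢ/xᵢ)².
  (-2·δq/q)² = (-2×0.0170)² = 0.00116;  (−½·δx/x)² = (-0.5×0.0930)² = 0.00216;  (−½·δb/b)² = (-0.5×0.0700)² = 0.00123;  (-1·δy/y)² = (-1×0.0580)² = 0.00336;  (1·δa/a)² = (1×0.0820)² = 0.00672
δQ/Q = √(0.0146) = 0.121
Q = 5.32e-06, so δQ = 0.121 × 5.32e-06 = 6.44e-07.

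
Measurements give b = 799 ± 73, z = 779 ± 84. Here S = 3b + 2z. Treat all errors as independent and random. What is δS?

For a sum/difference, combine absolute errors in quadrature:
  (3·δb)² = 48000;  (2·δz)² = 28200
δS = √(76200) = 276

276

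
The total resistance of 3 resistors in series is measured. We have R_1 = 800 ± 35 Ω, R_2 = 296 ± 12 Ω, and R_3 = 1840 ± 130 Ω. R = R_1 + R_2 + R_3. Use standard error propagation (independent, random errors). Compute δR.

135 Ω

Each term contributes (cᵢ δxᵢ)² to (δR)²:
  (δR_1)² = 1220;  (δR_2)² = 144;  (δR_3)² = 16900
δR = √(18300) = 135 Ω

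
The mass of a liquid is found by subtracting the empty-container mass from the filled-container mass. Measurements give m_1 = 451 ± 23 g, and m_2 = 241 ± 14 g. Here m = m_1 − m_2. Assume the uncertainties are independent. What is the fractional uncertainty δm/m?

Each term contributes (cᵢ δxᵢ)² to (δm)²:
  (δm_1)² = 529;  (δm_2)² = 196
δm = √(725) = 26.9 g
m = 210 g, so δm/m = 26.9/210 = 0.128.

0.128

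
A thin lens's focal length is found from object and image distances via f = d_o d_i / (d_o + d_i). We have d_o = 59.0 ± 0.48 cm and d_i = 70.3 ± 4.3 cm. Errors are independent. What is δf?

∂f/∂d_o = (d_i/(d_o+d_i))² = 0.296;  ∂f/∂d_i = (d_o/(d_o+d_i))² = 0.208
δf = √((∂f/∂d_o · δd_o)² + (∂f/∂d_i · δd_i)²) = √(0.0201 + 0.802) = 0.906 cm

0.906 cm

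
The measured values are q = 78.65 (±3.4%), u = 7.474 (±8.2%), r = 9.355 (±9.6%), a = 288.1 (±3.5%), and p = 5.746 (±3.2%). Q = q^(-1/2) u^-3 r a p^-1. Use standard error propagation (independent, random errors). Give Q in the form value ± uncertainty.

0.1267 ± 0.0341

Relative error in a monomial: (δQ/Q)² = Σ (nᵢ · δxᵢ/xᵢ)².
  (−½·δq/q)² = (-0.5×0.0340)² = 0.000289;  (-3·δu/u)² = (-3×0.0820)² = 0.0605;  (1·δr/r)² = (1×0.0960)² = 0.00922;  (1·δa/a)² = (1×0.0350)² = 0.00123;  (-1·δp/p)² = (-1×0.0320)² = 0.00102
δQ/Q = √(0.0723) = 0.269
Q = 0.1267, so δQ = 0.269 × 0.1267 = 0.0341.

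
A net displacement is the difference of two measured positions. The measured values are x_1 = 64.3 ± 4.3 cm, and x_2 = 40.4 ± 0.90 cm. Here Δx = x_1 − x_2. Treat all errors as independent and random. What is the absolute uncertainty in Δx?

For a sum/difference, combine absolute errors in quadrature:
  (δx_1)² = 18.5;  (δx_2)² = 0.810
δΔx = √(19.3) = 4.39 cm

4.39 cm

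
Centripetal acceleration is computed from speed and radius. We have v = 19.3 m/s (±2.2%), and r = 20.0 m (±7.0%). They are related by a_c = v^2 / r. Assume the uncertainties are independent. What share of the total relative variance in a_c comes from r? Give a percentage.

(δa_c/a_c)² = (2·δv/v)² + (-1·δr/r)²
  v term: (2×0.0220)² = 0.00194
  r term: (-1×0.0700)² = 0.00490
Total = 0.00684. Share from r = 0.00490/0.00684 = 0.717.

71.7%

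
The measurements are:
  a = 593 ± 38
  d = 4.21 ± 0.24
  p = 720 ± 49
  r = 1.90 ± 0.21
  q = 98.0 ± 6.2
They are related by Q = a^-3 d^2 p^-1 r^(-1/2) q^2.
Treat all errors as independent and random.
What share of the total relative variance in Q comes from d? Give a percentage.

(δQ/Q)² = (-3·δa/a)² + (2·δd/d)² + (-1·δp/p)² + (−½·δr/r)² + (2·δq/q)²
  a term: (-3×0.0641)² = 0.0370
  d term: (2×0.0570)² = 0.0130
  p term: (-1×0.0681)² = 0.00463
  r term: (-0.5×0.111)² = 0.00305
  q term: (2×0.0633)² = 0.0160
Total = 0.0737. Share from d = 0.0130/0.0737 = 0.176.

17.6%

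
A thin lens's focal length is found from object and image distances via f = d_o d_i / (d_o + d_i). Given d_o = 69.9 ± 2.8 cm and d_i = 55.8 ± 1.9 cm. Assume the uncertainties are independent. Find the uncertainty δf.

∂f/∂d_o = (d_i/(d_o+d_i))² = 0.197;  ∂f/∂d_i = (d_o/(d_o+d_i))² = 0.309
δf = √((∂f/∂d_o · δd_o)² + (∂f/∂d_i · δd_i)²) = √(0.304 + 0.345) = 0.806 cm

0.806 cm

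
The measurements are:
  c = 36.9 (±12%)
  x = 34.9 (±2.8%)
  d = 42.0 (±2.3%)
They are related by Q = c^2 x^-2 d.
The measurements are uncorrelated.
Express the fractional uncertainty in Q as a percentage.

24.8%

Each factor contributes (exponent × relative error)² to (δQ/Q)²:
  (2·δc/c)² = (2×0.120)² = 0.0576;  (-2·δx/x)² = (-2×0.0280)² = 0.00314;  (1·δd/d)² = (1×0.0230)² = 0.000529
δQ/Q = √(0.0613) = 0.248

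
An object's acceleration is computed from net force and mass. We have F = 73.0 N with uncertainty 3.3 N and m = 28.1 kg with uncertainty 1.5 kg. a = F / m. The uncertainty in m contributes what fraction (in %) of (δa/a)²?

58.2%

(δa/a)² = (1·δF/F)² + (-1·δm/m)²
  F term: (1×0.0452)² = 0.00204
  m term: (-1×0.0534)² = 0.00285
Total = 0.00489. Share from m = 0.00285/0.00489 = 0.582.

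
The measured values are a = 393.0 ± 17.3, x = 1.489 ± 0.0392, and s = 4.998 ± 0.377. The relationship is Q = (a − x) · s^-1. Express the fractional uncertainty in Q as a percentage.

8.74%

Let u = a − x = 391.5. δu = √(δa² + δx²) = √(299 + 0.00154) = 17.3, so δu/u = 0.0442.
Q is then a monomial in u, s:
δQ/Q = √((δu/u)² + (-1·δs/s)²) = √(0.00195 + 0.00569) = 0.0874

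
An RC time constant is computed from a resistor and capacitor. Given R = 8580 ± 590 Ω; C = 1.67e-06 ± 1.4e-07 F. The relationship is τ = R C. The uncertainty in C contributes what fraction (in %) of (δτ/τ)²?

(δτ/τ)² = (1·δR/R)² + (1·δC/C)²
  R term: (1×0.0688)² = 0.00473
  C term: (1×0.0838)² = 0.00703
Total = 0.0118. Share from C = 0.00703/0.0118 = 0.598.

59.8%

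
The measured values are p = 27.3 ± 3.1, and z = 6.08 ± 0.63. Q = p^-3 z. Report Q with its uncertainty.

Q is a product of powers, so relative uncertainties combine in quadrature:
  (-3·δp/p)² = (-3×0.114)² = 0.116;  (1·δz/z)² = (1×0.104)² = 0.0107
δQ/Q = √(0.127) = 0.356
Q = 0.000299, so δQ = 0.356 × 0.000299 = 0.000106.

0.000299 ± 0.000106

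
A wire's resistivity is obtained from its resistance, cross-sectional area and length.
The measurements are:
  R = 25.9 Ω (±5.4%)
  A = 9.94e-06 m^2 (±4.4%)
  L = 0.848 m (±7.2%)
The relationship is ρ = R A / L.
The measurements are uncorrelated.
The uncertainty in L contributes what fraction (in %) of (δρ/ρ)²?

51.7%

(δρ/ρ)² = (1·δR/R)² + (1·δA/A)² + (-1·δL/L)²
  R term: (1×0.0540)² = 0.00292
  A term: (1×0.0440)² = 0.00194
  L term: (-1×0.0720)² = 0.00518
Total = 0.0100. Share from L = 0.00518/0.0100 = 0.517.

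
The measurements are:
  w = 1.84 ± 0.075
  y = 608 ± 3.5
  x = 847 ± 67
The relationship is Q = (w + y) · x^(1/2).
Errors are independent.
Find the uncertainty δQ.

709

Let u = w + y = 610. δu = √(δw² + δy²) = √(0.00562 + 12.2) = 3.50, so δu/u = 0.00574.
Q is then a monomial in u, x:
δQ/Q = √((δu/u)² + (½·δx/x)²) = √(3.3e-05 + 0.00156) = 0.0400
Q = 17700, so δQ = 0.0400 × 17700 = 709.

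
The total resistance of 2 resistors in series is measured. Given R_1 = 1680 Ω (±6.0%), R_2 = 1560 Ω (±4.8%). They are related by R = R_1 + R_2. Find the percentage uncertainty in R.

3.88%

Sums and differences: (δR)² = Σ (cᵢ δxᵢ)².
  (δR_1)² = 10200;  (δR_2)² = 5610
δR = √(15800) = 126 Ω
R = 3240 Ω, so δR/R = 126/3240 = 0.0388.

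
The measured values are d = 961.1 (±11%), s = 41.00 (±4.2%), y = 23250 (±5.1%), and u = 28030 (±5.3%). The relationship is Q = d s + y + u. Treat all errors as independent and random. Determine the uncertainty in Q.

Let p = d·s = 39410. δp/p = √((1·δd/d)² + (1·δs/s)²) = √(0.0121 + 0.00176) = 0.118, so δp = 4640.
Q = p + y + u: δQ = √(δp² + δy² + δu²) = √(2.15e+07 + 1.41e+06 + 2.21e+06) = 5010

5010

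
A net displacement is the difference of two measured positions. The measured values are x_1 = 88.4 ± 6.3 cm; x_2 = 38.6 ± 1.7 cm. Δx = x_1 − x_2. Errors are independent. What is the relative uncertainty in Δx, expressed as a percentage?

Δx is a linear combination, so absolute uncertainties add in quadrature:
  (δx_1)² = 39.7;  (δx_2)² = 2.89
δΔx = √(42.6) = 6.53 cm
Δx = 49.8 cm, so δΔx/Δx = 6.53/49.8 = 0.131.

13.1%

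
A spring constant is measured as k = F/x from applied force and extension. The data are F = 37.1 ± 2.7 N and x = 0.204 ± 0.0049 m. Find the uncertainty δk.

Since k is a product/quotient, work with relative uncertainties:
  (1·δF/F)² = (1×0.0728)² = 0.00530;  (-1·δx/x)² = (-1×0.0240)² = 0.000577
δk/k = √(0.00587) = 0.0766
k = 182 N/m, so δk = 0.0766 × 182 = 13.9 N/m.

13.9 N/m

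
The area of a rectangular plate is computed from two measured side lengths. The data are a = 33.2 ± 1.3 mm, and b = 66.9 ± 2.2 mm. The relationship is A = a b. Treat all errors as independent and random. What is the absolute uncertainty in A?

114 mm^2

Each factor contributes (exponent × relative error)² to (δA/A)²:
  (1·δa/a)² = (1×0.0392)² = 0.00153;  (1·δb/b)² = (1×0.0329)² = 0.00108
δA/A = √(0.00261) = 0.0511
A = 2220 mm^2, so δA = 0.0511 × 2220 = 114 mm^2.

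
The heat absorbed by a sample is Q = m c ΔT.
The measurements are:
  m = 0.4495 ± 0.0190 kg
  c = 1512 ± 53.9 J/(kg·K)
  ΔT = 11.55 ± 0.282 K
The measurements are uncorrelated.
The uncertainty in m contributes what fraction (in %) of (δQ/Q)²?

48.9%

(δQ/Q)² = (1·δm/m)² + (1·δc/c)² + (1·δΔT/ΔT)²
  m term: (1×0.0423)² = 0.00179
  c term: (1×0.0356)² = 0.00127
  ΔT term: (1×0.0244)² = 0.000596
Total = 0.00365. Share from m = 0.00179/0.00365 = 0.489.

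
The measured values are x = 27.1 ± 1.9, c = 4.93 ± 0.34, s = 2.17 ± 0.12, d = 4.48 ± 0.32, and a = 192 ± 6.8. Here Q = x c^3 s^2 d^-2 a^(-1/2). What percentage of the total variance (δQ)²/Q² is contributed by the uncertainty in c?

(δQ/Q)² = (1·δx/x)² + (3·δc/c)² + (2·δs/s)² + (-2·δd/d)² + (−½·δa/a)²
  x term: (1×0.0701)² = 0.00492
  c term: (3×0.0690)² = 0.0428
  s term: (2×0.0553)² = 0.0122
  d term: (-2×0.0714)² = 0.0204
  a term: (-0.5×0.0354)² = 0.000314
Total = 0.0807. Share from c = 0.0428/0.0807 = 0.531.

53.1%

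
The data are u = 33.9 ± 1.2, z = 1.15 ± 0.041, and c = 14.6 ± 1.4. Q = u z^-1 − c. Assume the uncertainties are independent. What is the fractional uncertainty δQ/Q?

Let p = u·z^-1 = 29.5. δp/p = √((1·δu/u)² + (-1·δz/z)²) = √(0.00125 + 0.00127) = 0.0502, so δp = 1.48.
Q = p − c: δQ = √(δp² + δc²) = √(2.19 + 1.96) = 2.04
Q = 14.9, so δQ/Q = 2.04/14.9 = 0.137.

0.137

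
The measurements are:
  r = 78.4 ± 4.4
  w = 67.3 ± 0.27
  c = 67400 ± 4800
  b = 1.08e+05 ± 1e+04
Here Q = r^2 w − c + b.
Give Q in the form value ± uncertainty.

Let p = r^2·w = 4.14e+05. δp/p = √((2·δr/r)² + (1·δw/w)²) = √(0.0126 + 1.61e-05) = 0.112, so δp = 46500.
Q = p − c + b: δQ = √(δp² + δc² + δb²) = √(2.16e+09 + 2.3e+07 + 1e+08) = 47800
Q = 4.54e+05.

(4.54 ± 0.478) × 10^5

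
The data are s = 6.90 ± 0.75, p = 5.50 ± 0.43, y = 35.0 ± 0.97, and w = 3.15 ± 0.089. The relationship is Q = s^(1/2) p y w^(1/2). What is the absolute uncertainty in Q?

89.9

Products/powers → add relative errors in quadrature, weighted by exponent:
  (½·δs/s)² = (0.5×0.109)² = 0.00295;  (1·δp/p)² = (1×0.0782)² = 0.00611;  (1·δy/y)² = (1×0.0277)² = 0.000768;  (½·δw/w)² = (0.5×0.0283)² = 0.000200
δQ/Q = √(0.0100) = 0.100
Q = 897, so δQ = 0.100 × 897 = 89.9.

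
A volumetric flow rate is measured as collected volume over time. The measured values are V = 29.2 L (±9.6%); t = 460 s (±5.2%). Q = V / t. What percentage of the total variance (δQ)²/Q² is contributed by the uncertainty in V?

77.3%

(δQ/Q)² = (1·δV/V)² + (-1·δt/t)²
  V term: (1×0.0960)² = 0.00922
  t term: (-1×0.0520)² = 0.00270
Total = 0.0119. Share from V = 0.00922/0.0119 = 0.773.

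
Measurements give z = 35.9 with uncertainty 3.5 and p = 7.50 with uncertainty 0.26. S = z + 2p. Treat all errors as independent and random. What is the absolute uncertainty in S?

3.54

Sums and differences: (δS)² = Σ (cᵢ δxᵢ)².
  (δz)² = 12.2;  (2·δp)² = 0.270
δS = √(12.5) = 3.54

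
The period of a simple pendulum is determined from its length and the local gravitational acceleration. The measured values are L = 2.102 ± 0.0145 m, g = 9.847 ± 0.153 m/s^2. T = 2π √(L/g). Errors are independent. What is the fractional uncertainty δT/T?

0.00850

Each factor contributes (exponent × relative error)² to (δT/T)²:
  (½·δL/L)² = (0.5×0.00690)² = 1.19e-05;  (−½·δg/g)² = (-0.5×0.0155)² = 6.04e-05
δT/T = √(7.23e-05) = 0.00850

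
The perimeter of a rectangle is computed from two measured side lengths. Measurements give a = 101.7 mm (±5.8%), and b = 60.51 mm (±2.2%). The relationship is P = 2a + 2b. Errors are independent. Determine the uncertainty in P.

12.1 mm

Each term contributes (cᵢ δxᵢ)² to (δP)²:
  (2·δa)² = 139;  (2·δb)² = 7.09
δP = √(146) = 12.1 mm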